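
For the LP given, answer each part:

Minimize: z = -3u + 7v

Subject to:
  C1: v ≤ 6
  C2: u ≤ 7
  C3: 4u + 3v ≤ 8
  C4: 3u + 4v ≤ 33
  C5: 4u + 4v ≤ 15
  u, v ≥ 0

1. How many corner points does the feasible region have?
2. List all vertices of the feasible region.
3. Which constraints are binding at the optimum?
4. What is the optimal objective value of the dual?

1. 3
2. (0, 0), (2, 0), (0, 2.667)
3. C3, v ≥ 0
4. -6 (by strong duality, equal to the primal optimum)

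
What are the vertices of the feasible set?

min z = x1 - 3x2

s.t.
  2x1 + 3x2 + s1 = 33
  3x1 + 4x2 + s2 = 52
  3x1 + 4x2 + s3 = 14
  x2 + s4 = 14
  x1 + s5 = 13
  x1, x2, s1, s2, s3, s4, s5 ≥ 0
Each vertex is the intersection of two constraint boundaries that also satisfies all remaining constraints:
  x1 = 0 and x2 = 0 → (0, 0)
  3x1 + 4x2 = 14 and x2 = 0 → (4.667, 0)
  3x1 + 4x2 = 14 and x1 = 0 → (0, 3.5)

Vertices: (0, 0), (4.667, 0), (0, 3.5)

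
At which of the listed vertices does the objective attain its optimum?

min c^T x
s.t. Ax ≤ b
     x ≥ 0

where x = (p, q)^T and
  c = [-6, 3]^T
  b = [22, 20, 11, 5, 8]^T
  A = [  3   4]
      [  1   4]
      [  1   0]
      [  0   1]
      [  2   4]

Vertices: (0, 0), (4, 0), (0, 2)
Evaluating z = -6p + 3q at each vertex:
  (0, 0): z = 0
  (4, 0): z = -24
  (0, 2): z = 6

The smallest value is z = -24, attained at (4, 0).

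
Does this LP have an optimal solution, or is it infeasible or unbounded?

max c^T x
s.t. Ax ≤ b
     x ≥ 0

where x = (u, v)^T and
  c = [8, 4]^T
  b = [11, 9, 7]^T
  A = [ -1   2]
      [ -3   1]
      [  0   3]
Feasible point: (0, 0) satisfies every constraint, so the LP is feasible.
Direction d = (1, 0): for each constraint row a, a·d ≤ 0 —
  (-1)(1) + (2)(0) = -1 ≤ 0
  (-3)(1) + (1)(0) = -3 ≤ 0
  (0)(1) + (3)(0) = 0 ≤ 0
and d ≥ 0, so (0, 0) + t·d stays feasible for every t ≥ 0. Along this ray z = 8u + 4v changes by 8 per unit t, so z → +∞.

Unbounded — the objective can increase without bound over the feasible region.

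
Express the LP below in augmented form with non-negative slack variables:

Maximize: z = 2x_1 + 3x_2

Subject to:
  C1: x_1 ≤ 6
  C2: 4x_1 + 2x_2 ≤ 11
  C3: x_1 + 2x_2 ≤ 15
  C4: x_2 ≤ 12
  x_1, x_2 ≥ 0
max z = 2x_1 + 3x_2

s.t.
  x_1 + s1 = 6
  4x_1 + 2x_2 + s2 = 11
  x_1 + 2x_2 + s3 = 15
  x_2 + s4 = 12
  x_1, x_2, s1, s2, s3, s4 ≥ 0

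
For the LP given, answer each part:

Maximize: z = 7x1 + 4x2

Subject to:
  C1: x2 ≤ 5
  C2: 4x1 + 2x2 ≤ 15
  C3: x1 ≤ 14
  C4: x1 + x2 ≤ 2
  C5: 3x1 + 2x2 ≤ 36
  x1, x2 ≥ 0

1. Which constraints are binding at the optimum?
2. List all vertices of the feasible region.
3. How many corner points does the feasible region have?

1. C4, x2 ≥ 0
2. (0, 0), (2, 0), (0, 2)
3. 3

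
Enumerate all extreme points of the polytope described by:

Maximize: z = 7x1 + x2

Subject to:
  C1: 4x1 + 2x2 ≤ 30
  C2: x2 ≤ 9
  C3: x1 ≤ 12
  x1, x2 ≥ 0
Each vertex is the intersection of two constraint boundaries that also satisfies all remaining constraints:
  x1 = 0 and x2 = 0 → (0, 0)
  4x1 + 2x2 = 30 and x2 = 0 → (7.5, 0)
  4x1 + 2x2 = 30 and x2 = 9 → (3, 9)
  x2 = 9 and x1 = 0 → (0, 9)

Vertices: (0, 0), (7.5, 0), (3, 9), (0, 9)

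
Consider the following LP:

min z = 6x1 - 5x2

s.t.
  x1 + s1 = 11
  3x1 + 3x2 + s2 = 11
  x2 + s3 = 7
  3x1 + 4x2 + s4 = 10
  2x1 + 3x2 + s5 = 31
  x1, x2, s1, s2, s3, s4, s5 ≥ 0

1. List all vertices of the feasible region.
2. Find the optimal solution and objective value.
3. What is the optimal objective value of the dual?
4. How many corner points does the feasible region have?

1. (0, 0), (3.333, 0), (0, 2.5)
2. x1 = 0, x2 = 2.5, z = -12.5
3. -12.5 (by strong duality, equal to the primal optimum)
4. 3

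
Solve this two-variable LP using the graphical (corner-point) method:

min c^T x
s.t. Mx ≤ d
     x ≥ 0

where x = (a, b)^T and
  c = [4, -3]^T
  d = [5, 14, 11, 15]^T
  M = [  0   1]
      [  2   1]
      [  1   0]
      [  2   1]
a = 0, b = 5, z = -15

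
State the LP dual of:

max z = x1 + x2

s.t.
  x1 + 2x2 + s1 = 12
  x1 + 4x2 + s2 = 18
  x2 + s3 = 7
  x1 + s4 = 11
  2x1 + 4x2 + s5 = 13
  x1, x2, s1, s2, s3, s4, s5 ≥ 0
Minimize: z = 12y1 + 18y2 + 7y3 + 11y4 + 13y5

Subject to:
  C1: -y1 - y2 - y4 - 2y5 ≤ -1
  C2: -2y1 - 4y2 - y3 - 4y5 ≤ -1
  y1, y2, y3, y4, y5 ≥ 0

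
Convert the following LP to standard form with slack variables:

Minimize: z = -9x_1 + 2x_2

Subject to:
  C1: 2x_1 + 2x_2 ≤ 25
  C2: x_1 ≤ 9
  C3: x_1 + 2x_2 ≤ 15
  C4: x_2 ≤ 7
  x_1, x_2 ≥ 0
min z = -9x_1 + 2x_2

s.t.
  2x_1 + 2x_2 + s1 = 25
  x_1 + s2 = 9
  x_1 + 2x_2 + s3 = 15
  x_2 + s4 = 7
  x_1, x_2, s1, s2, s3, s4 ≥ 0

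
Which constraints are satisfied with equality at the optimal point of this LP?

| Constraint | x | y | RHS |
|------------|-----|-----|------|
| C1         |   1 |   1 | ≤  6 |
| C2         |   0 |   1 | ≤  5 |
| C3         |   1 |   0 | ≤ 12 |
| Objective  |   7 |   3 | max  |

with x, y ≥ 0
Optimal: x = 6, y = 0
Slack at optimum:
  C1: slack = 0 (binding)
  C2: slack = 5
  C3: slack = 6
  x ≥ 0: x = 6
  y ≥ 0: y = 0 (binding)
Binding constraints: C1, y ≥ 0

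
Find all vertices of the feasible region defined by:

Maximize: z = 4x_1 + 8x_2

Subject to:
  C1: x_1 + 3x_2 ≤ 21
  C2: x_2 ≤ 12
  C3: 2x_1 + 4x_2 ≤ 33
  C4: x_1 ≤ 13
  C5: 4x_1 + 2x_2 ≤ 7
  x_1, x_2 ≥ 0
Each vertex is the intersection of two constraint boundaries that also satisfies all remaining constraints:
  x_1 = 0 and x_2 = 0 → (0, 0)
  4x_1 + 2x_2 = 7 and x_2 = 0 → (1.75, 0)
  4x_1 + 2x_2 = 7 and x_1 = 0 → (0, 3.5)

Vertices: (0, 0), (1.75, 0), (0, 3.5)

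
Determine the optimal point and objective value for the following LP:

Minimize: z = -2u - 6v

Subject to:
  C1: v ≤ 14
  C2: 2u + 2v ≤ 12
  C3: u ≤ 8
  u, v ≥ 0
Each vertex is the intersection of two constraint boundaries that also satisfies all remaining constraints:
  u = 0 and v = 0 → (0, 0)
  2u + 2v = 12 and v = 0 → (6, 0)
  2u + 2v = 12 and u = 0 → (0, 6)

Evaluating z = -2u - 6v at each vertex:
  (0, 0): z = 0
  (6, 0): z = -12
  (0, 6): z = -36

The minimum is at (0, 6) with z = -36.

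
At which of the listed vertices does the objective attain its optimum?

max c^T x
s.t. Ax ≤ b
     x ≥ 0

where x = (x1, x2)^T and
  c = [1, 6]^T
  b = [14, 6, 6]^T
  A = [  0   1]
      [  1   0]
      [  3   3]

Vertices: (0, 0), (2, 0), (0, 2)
Evaluating z = x1 + 6x2 at each vertex:
  (0, 0): z = 0
  (2, 0): z = 2
  (0, 2): z = 12

The largest value is z = 12, attained at (0, 2).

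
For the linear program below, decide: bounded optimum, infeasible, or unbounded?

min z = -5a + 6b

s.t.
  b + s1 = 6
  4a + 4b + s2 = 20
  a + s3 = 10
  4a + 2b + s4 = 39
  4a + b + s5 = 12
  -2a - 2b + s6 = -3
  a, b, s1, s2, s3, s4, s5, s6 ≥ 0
The point (3, 0) satisfies every constraint, so the LP is feasible; the constraints give a ≤ 10 and b ≤ 6, which with a, b ≥ 0 keep the feasible region inside a bounded box. A feasible, bounded LP attains a finite optimum at a vertex.

Bounded optimum: z* = -15 at (3, 0).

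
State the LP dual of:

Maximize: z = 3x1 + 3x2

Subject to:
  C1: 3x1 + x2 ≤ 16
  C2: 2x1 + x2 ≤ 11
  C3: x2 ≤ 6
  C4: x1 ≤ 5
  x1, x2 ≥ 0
Minimize: z = 16y1 + 11y2 + 6y3 + 5y4

Subject to:
  C1: -3y1 - 2y2 - y4 ≤ -3
  C2: -y1 - y2 - y3 ≤ -3
  y1, y2, y3, y4 ≥ 0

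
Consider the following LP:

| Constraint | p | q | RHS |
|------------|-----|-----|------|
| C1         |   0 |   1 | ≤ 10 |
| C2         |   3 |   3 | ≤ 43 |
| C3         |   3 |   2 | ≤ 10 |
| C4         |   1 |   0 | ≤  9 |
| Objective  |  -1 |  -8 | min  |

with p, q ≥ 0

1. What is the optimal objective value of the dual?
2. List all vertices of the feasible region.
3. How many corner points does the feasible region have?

1. -40 (by strong duality, equal to the primal optimum)
2. (0, 0), (3.333, 0), (0, 5)
3. 3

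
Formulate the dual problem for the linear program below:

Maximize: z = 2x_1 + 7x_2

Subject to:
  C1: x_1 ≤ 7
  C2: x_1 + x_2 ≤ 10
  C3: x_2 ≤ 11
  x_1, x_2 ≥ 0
Minimize: z = 7y1 + 10y2 + 11y3

Subject to:
  C1: -y1 - y2 ≤ -2
  C2: -y2 - y3 ≤ -7
  y1, y2, y3 ≥ 0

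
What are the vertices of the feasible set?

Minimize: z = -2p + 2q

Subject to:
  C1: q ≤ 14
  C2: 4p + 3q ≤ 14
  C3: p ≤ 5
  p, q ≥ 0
Each vertex is the intersection of two constraint boundaries that also satisfies all remaining constraints:
  p = 0 and q = 0 → (0, 0)
  4p + 3q = 14 and q = 0 → (3.5, 0)
  4p + 3q = 14 and p = 0 → (0, 4.667)

Vertices: (0, 0), (3.5, 0), (0, 4.667)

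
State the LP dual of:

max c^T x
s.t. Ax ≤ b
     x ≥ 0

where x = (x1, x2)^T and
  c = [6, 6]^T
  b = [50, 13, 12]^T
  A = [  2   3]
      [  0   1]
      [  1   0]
Minimize: z = 50y1 + 13y2 + 12y3

Subject to:
  C1: -2y1 - y3 ≤ -6
  C2: -3y1 - y2 ≤ -6
  y1, y2, y3 ≥ 0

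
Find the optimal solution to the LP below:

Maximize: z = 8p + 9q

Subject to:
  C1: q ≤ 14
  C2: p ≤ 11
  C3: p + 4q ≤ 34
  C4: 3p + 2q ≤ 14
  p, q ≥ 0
Each vertex is the intersection of two constraint boundaries that also satisfies all remaining constraints:
  p = 0 and q = 0 → (0, 0)
  3p + 2q = 14 and q = 0 → (4.667, 0)
  3p + 2q = 14 and p = 0 → (0, 7)

Evaluating z = 8p + 9q at each vertex:
  (0, 0): z = 0
  (4.667, 0): z = 37.33
  (0, 7): z = 63

The maximum is at (0, 7) with z = 63.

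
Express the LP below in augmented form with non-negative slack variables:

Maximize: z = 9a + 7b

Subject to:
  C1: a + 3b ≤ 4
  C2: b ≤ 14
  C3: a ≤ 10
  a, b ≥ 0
max z = 9a + 7b

s.t.
  a + 3b + s1 = 4
  b + s2 = 14
  a + s3 = 10
  a, b, s1, s2, s3 ≥ 0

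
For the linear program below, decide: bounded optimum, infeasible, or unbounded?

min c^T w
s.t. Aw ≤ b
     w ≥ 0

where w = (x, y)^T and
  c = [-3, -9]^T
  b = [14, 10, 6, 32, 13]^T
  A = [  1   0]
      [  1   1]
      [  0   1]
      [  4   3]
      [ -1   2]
The point (3.5, 6) satisfies every constraint, so the LP is feasible; the constraints give x ≤ 14 and y ≤ 6, which with x, y ≥ 0 keep the feasible region inside a bounded box. A feasible, bounded LP attains a finite optimum at a vertex.

Bounded optimum: z* = -64.5 at (3.5, 6).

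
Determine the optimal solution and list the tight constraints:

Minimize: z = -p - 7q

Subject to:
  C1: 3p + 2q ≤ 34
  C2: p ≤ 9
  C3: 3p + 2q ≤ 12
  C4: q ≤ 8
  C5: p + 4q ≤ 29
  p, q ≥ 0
Optimal: p = 0, q = 6
Binding: C3, p ≥ 0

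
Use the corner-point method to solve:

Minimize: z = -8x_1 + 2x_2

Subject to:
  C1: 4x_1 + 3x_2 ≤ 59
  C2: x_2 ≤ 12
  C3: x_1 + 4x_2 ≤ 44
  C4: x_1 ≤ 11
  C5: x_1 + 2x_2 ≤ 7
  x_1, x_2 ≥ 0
x_1 = 7, x_2 = 0, z = -56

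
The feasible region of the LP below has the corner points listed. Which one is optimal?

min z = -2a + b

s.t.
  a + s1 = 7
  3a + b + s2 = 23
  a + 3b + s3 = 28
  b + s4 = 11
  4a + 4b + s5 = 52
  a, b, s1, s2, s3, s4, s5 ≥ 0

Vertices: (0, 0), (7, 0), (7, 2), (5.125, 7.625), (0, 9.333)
(7, 0) with z = -14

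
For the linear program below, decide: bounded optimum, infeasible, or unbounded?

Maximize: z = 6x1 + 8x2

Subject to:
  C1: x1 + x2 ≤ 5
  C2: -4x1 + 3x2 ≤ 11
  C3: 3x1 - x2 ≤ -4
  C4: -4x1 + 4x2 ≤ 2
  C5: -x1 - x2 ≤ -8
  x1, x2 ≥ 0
C1 requires x1 + x2 ≤ 5, while C5 (-x1 - x2 ≤ -8) is equivalent to x1 + x2 ≥ 8. Together they would need 8 ≤ x1 + x2 ≤ 5, which is impossible since 8 > 5. No point satisfies all constraints.

Infeasible — the constraint set is empty.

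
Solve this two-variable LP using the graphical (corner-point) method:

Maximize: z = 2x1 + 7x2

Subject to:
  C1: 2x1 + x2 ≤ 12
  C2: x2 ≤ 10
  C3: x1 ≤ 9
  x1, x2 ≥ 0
Each vertex is the intersection of two constraint boundaries that also satisfies all remaining constraints:
  x1 = 0 and x2 = 0 → (0, 0)
  2x1 + x2 = 12 and x2 = 0 → (6, 0)
  2x1 + x2 = 12 and x2 = 10 → (1, 10)
  x2 = 10 and x1 = 0 → (0, 10)

Evaluating z = 2x1 + 7x2 at each vertex:
  (0, 0): z = 0
  (6, 0): z = 12
  (1, 10): z = 72
  (0, 10): z = 70

The maximum is at (1, 10) with z = 72.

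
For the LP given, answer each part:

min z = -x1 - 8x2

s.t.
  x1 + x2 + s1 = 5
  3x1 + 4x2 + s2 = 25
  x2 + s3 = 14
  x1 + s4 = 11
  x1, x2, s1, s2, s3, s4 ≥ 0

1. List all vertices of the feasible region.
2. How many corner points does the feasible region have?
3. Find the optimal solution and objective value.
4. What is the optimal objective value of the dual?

1. (0, 0), (5, 0), (0, 5)
2. 3
3. x1 = 0, x2 = 5, z = -40
4. -40 (by strong duality, equal to the primal optimum)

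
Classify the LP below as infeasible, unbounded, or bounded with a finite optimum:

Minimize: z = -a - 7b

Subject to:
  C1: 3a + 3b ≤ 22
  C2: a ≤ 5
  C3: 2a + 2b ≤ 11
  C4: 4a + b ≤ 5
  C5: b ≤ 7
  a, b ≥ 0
The point (0, 5) satisfies every constraint, so the LP is feasible; the constraints give a ≤ 5 and b ≤ 7, which with a, b ≥ 0 keep the feasible region inside a bounded box. A feasible, bounded LP attains a finite optimum at a vertex.

Evaluating z = -a - 7b at each vertex:
  (0, 0): z = 0
  (1.25, 0): z = -1.25
  (0, 5): z = -35

Feasible with finite optimum z* = -35 at (0, 5).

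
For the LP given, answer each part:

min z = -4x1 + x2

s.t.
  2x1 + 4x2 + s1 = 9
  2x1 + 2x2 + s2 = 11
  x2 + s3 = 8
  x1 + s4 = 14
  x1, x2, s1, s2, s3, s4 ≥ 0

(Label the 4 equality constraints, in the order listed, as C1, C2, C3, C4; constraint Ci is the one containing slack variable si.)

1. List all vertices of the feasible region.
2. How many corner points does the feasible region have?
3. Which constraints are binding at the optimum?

1. (0, 0), (4.5, 0), (0, 2.25)
2. 3
3. C1, x2 ≥ 0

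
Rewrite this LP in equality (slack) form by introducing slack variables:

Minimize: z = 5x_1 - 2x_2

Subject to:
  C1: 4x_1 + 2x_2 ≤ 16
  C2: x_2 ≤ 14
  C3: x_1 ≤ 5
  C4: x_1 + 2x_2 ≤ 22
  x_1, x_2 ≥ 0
min z = 5x_1 - 2x_2

s.t.
  4x_1 + 2x_2 + s1 = 16
  x_2 + s2 = 14
  x_1 + s3 = 5
  x_1 + 2x_2 + s4 = 22
  x_1, x_2, s1, s2, s3, s4 ≥ 0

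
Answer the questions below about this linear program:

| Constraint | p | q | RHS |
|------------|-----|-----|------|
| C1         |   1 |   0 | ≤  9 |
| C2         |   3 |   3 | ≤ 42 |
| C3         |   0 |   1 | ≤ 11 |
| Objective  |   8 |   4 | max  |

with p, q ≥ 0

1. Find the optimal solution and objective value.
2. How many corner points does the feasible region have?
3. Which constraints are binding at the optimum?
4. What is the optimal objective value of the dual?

1. p = 9, q = 5, z = 92
2. 5
3. C1, C2
4. 92 (by strong duality, equal to the primal optimum)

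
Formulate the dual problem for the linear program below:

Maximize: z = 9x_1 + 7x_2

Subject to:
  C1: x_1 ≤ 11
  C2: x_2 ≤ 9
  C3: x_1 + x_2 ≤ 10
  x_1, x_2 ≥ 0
Minimize: z = 11y1 + 9y2 + 10y3

Subject to:
  C1: -y1 - y3 ≤ -9
  C2: -y2 - y3 ≤ -7
  y1, y2, y3 ≥ 0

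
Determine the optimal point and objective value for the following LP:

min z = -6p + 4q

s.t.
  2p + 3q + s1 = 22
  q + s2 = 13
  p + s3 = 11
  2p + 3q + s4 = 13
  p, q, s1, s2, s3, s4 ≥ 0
Each vertex is the intersection of two constraint boundaries that also satisfies all remaining constraints:
  p = 0 and q = 0 → (0, 0)
  2p + 3q = 13 and q = 0 → (6.5, 0)
  2p + 3q = 13 and p = 0 → (0, 4.333)

Evaluating z = -6p + 4q at each vertex:
  (0, 0): z = 0
  (6.5, 0): z = -39
  (0, 4.333): z = 17.33

The minimum is at (6.5, 0) with z = -39.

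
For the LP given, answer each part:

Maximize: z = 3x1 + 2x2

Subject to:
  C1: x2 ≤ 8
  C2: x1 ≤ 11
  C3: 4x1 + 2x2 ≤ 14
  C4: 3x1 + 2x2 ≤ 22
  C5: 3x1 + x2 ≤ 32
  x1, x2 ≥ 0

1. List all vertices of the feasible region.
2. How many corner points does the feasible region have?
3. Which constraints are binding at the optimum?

1. (0, 0), (3.5, 0), (0, 7)
2. 3
3. C3, x1 ≥ 0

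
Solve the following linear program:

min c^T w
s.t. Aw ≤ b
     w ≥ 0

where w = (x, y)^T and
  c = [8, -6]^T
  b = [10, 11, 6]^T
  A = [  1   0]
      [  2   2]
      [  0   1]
x = 0, y = 5.5, z = -33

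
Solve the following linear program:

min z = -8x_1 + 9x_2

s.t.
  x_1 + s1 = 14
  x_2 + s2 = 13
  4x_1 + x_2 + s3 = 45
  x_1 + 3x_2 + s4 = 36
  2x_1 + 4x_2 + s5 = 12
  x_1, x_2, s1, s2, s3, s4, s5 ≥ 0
x_1 = 6, x_2 = 0, z = -48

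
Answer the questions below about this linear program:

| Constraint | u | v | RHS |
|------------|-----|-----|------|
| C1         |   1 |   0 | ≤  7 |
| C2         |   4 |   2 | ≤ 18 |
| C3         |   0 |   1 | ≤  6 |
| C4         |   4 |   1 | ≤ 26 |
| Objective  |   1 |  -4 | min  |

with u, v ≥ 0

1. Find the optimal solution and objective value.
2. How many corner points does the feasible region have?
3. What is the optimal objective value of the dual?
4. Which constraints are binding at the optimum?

1. u = 0, v = 6, z = -24
2. 4
3. -24 (by strong duality, equal to the primal optimum)
4. C3, u ≥ 0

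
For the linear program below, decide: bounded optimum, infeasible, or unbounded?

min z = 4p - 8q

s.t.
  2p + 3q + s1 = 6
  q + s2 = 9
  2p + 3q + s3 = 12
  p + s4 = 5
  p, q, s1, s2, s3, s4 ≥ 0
The point (0, 2) satisfies every constraint, so the LP is feasible; the constraints give p ≤ 5 and q ≤ 9, which with p, q ≥ 0 keep the feasible region inside a bounded box. A feasible, bounded LP attains a finite optimum at a vertex.

Feasible with finite optimum z* = -16 at (0, 2).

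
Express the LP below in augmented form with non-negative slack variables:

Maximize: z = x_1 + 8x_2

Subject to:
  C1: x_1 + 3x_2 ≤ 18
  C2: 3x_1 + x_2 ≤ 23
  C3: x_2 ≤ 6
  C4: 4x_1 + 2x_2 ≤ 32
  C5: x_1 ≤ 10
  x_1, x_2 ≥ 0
max z = x_1 + 8x_2

s.t.
  x_1 + 3x_2 + s1 = 18
  3x_1 + x_2 + s2 = 23
  x_2 + s3 = 6
  4x_1 + 2x_2 + s4 = 32
  x_1 + s5 = 10
  x_1, x_2, s1, s2, s3, s4, s5 ≥ 0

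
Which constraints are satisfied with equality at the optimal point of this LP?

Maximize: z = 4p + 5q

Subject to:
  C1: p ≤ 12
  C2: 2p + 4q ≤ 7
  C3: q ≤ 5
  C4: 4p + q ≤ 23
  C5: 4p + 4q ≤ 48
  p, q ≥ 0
Optimal: p = 3.5, q = 0
Slack at optimum:
  C1: slack = 8.5
  C2: slack = 0 (binding)
  C3: slack = 5
  C4: slack = 9
  C5: slack = 34
  p ≥ 0: p = 3.5
  q ≥ 0: q = 0 (binding)
Binding constraints: C2, q ≥ 0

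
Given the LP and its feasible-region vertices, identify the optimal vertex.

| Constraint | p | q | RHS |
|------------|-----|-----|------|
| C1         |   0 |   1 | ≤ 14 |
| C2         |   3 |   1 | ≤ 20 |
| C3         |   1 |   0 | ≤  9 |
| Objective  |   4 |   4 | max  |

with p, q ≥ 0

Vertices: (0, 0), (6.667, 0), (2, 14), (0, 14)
(2, 14) with z = 64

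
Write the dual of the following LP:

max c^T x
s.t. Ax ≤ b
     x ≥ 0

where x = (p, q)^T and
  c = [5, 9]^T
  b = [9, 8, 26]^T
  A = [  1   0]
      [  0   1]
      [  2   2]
Minimize: z = 9y1 + 8y2 + 26y3

Subject to:
  C1: -y1 - 2y3 ≤ -5
  C2: -y2 - 2y3 ≤ -9
  y1, y2, y3 ≥ 0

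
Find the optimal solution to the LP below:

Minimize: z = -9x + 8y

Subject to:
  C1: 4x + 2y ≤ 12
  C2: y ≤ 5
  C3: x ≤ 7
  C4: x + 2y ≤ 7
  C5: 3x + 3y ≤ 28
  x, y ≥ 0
Each vertex is the intersection of two constraint boundaries that also satisfies all remaining constraints:
  x = 0 and y = 0 → (0, 0)
  4x + 2y = 12 and y = 0 → (3, 0)
  4x + 2y = 12 and x + 2y = 7 → (1.667, 2.667)
  x + 2y = 7 and x = 0 → (0, 3.5)

Evaluating z = -9x + 8y at each vertex:
  (0, 0): z = 0
  (3, 0): z = -27
  (1.667, 2.667): z = 6.333
  (0, 3.5): z = 28

The minimum is at (3, 0) with z = -27.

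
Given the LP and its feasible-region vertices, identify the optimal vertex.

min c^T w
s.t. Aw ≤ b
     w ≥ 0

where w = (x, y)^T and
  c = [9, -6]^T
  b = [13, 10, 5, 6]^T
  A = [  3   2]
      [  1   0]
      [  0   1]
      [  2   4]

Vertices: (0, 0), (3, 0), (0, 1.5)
Evaluating z = 9x - 6y at each vertex:
  (0, 0): z = 0
  (3, 0): z = 27
  (0, 1.5): z = -9

The smallest value is z = -9, attained at (0, 1.5).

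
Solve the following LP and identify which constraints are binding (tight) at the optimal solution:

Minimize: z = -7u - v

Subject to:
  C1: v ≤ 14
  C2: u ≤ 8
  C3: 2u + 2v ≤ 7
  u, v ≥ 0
Optimal: u = 3.5, v = 0
Binding: C3, v ≥ 0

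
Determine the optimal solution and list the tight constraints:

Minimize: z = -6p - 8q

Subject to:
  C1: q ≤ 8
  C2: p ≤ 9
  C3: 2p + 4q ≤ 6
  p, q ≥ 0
Optimal: p = 3, q = 0
Slack at optimum:
  C1: slack = 8
  C2: slack = 6
  C3: slack = 0 (binding)
  p ≥ 0: p = 3
  q ≥ 0: q = 0 (binding)
Binding constraints: C3, q ≥ 0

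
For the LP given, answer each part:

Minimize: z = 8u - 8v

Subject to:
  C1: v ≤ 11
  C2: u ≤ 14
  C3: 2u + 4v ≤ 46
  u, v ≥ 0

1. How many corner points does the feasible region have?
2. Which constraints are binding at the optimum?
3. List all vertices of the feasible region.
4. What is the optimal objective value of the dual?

1. 5
2. C1, u ≥ 0
3. (0, 0), (14, 0), (14, 4.5), (1, 11), (0, 11)
4. -88 (by strong duality, equal to the primal optimum)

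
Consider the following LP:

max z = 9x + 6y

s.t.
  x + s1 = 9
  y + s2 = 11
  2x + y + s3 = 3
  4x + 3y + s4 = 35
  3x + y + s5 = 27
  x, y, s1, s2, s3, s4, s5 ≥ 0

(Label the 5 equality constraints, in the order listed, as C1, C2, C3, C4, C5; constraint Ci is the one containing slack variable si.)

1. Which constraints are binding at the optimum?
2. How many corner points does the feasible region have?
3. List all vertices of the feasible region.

1. C3, x ≥ 0
2. 3
3. (0, 0), (1.5, 0), (0, 3)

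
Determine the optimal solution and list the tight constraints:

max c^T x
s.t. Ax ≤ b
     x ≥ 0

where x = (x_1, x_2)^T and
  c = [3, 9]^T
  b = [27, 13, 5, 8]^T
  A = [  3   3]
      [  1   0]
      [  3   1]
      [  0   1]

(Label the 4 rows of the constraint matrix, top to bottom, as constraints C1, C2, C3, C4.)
Optimal: x_1 = 0, x_2 = 5
Binding: C3, x_1 ≥ 0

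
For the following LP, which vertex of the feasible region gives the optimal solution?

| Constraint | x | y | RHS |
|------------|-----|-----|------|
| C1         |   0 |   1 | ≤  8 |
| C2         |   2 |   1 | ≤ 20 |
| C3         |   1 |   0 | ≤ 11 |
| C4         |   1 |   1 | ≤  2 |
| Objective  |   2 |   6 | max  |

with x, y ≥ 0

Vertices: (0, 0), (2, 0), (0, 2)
Evaluating z = 2x + 6y at each vertex:
  (0, 0): z = 0
  (2, 0): z = 4
  (0, 2): z = 12

The largest value is z = 12, attained at (0, 2).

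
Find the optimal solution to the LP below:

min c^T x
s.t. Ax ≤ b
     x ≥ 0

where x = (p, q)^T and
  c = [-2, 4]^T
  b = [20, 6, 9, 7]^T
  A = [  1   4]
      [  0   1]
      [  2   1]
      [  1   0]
Each vertex is the intersection of two constraint boundaries that also satisfies all remaining constraints:
  p = 0 and q = 0 → (0, 0)
  2p + q = 9 and q = 0 → (4.5, 0)
  p + 4q = 20 and 2p + q = 9 → (2.286, 4.429)
  p + 4q = 20 and p = 0 → (0, 5)

Evaluating z = -2p + 4q at each vertex:
  (0, 0): z = 0
  (4.5, 0): z = -9
  (2.286, 4.429): z = 13.14
  (0, 5): z = 20

The minimum is at (4.5, 0) with z = -9.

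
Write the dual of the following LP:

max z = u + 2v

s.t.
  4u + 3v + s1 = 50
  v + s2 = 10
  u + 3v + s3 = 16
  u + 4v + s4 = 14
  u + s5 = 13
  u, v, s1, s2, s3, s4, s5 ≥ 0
Minimize: z = 50y1 + 10y2 + 16y3 + 14y4 + 13y5

Subject to:
  C1: -4y1 - y3 - y4 - y5 ≤ -1
  C2: -3y1 - y2 - 3y3 - 4y4 ≤ -2
  y1, y2, y3, y4, y5 ≥ 0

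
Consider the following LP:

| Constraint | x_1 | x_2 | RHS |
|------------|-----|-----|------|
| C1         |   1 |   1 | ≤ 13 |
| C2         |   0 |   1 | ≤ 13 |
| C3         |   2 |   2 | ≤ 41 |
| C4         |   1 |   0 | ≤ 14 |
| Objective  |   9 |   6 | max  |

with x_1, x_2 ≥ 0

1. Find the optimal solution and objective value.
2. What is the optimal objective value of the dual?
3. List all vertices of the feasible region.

1. x_1 = 13, x_2 = 0, z = 117
2. 117 (by strong duality, equal to the primal optimum)
3. (0, 0), (13, 0), (0, 13)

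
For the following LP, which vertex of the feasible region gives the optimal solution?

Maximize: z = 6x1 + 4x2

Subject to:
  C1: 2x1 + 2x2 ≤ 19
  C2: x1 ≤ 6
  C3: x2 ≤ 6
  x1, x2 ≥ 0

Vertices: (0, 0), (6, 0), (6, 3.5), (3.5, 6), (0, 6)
Evaluating z = 6x1 + 4x2 at each vertex:
  (0, 0): z = 0
  (6, 0): z = 36
  (6, 3.5): z = 50
  (3.5, 6): z = 45
  (0, 6): z = 24

The largest value is z = 50, attained at (6, 3.5).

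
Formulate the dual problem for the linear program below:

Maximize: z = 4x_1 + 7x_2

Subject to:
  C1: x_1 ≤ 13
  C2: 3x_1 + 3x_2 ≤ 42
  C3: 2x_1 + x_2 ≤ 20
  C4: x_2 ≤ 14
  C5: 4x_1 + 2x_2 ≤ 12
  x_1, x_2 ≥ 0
Minimize: z = 13y1 + 42y2 + 20y3 + 14y4 + 12y5

Subject to:
  C1: -y1 - 3y2 - 2y3 - 4y5 ≤ -4
  C2: -3y2 - y3 - y4 - 2y5 ≤ -7
  y1, y2, y3, y4, y5 ≥ 0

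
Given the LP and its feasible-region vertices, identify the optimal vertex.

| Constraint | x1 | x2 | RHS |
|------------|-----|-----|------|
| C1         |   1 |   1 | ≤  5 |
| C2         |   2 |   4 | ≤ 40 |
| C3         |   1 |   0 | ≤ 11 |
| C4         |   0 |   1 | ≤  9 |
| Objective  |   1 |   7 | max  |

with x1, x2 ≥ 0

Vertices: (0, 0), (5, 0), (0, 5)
Evaluating z = x1 + 7x2 at each vertex:
  (0, 0): z = 0
  (5, 0): z = 5
  (0, 5): z = 35

The largest value is z = 35, attained at (0, 5).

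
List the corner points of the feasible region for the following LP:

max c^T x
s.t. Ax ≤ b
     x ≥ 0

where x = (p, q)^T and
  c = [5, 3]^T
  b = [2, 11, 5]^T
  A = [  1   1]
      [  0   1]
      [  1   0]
Each vertex is the intersection of two constraint boundaries that also satisfies all remaining constraints:
  p = 0 and q = 0 → (0, 0)
  p + q = 2 and q = 0 → (2, 0)
  p + q = 2 and p = 0 → (0, 2)

Vertices: (0, 0), (2, 0), (0, 2)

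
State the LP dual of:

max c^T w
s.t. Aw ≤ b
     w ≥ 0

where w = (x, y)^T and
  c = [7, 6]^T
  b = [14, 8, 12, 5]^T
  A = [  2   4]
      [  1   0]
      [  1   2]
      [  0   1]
Minimize: z = 14y1 + 8y2 + 12y3 + 5y4

Subject to:
  C1: -2y1 - y2 - y3 ≤ -7
  C2: -4y1 - 2y3 - y4 ≤ -6
  y1, y2, y3, y4 ≥ 0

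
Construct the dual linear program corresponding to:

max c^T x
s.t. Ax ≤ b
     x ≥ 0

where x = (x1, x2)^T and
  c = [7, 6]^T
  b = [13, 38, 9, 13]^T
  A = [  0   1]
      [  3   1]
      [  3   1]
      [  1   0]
Minimize: z = 13y1 + 38y2 + 9y3 + 13y4

Subject to:
  C1: -3y2 - 3y3 - y4 ≤ -7
  C2: -y1 - y2 - y3 ≤ -6
  y1, y2, y3, y4 ≥ 0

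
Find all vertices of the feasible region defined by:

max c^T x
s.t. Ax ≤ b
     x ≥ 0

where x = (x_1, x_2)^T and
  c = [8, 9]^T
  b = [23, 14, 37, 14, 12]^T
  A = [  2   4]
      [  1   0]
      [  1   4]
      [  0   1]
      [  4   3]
Each vertex is the intersection of two constraint boundaries that also satisfies all remaining constraints:
  x_1 = 0 and x_2 = 0 → (0, 0)
  4x_1 + 3x_2 = 12 and x_2 = 0 → (3, 0)
  4x_1 + 3x_2 = 12 and x_1 = 0 → (0, 4)

Vertices: (0, 0), (3, 0), (0, 4)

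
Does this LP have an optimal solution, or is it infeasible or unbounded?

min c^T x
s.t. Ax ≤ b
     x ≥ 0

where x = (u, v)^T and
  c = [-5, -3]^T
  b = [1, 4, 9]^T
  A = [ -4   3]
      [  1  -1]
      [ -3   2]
Feasible point: (0, 0) satisfies every constraint, so the LP is feasible.
Direction d = (1, 1): for each constraint row a, a·d ≤ 0 —
  (-4)(1) + (3)(1) = -1 ≤ 0
  (1)(1) + (-1)(1) = 0 ≤ 0
  (-3)(1) + (2)(1) = -1 ≤ 0
and d ≥ 0, so (0, 0) + t·d stays feasible for every t ≥ 0. Along this ray z = -5u - 3v changes by -8 per unit t, so z → −∞.

Unbounded — the objective can decrease without bound over the feasible region.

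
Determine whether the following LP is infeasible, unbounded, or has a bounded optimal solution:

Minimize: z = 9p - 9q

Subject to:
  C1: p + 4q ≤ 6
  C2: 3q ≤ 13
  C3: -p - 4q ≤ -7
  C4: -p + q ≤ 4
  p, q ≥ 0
C1 requires p + 4q ≤ 6, while C3 (-p - 4q ≤ -7) is equivalent to p + 4q ≥ 7. Together they would need 7 ≤ p + 4q ≤ 6, which is impossible since 7 > 6. No point satisfies all constraints.

The feasible region is empty; the LP is infeasible.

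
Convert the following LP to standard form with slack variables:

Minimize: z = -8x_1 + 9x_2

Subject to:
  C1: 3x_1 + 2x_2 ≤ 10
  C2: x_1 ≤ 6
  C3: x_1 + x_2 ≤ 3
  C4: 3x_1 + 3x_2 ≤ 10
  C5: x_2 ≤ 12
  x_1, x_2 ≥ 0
min z = -8x_1 + 9x_2

s.t.
  3x_1 + 2x_2 + s1 = 10
  x_1 + s2 = 6
  x_1 + x_2 + s3 = 3
  3x_1 + 3x_2 + s4 = 10
  x_2 + s5 = 12
  x_1, x_2, s1, s2, s3, s4, s5 ≥ 0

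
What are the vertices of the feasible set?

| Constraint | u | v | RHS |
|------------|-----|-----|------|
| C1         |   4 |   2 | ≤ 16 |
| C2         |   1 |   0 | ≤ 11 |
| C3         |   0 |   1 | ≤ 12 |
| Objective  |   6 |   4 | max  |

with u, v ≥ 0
Each vertex is the intersection of two constraint boundaries that also satisfies all remaining constraints:
  u = 0 and v = 0 → (0, 0)
  4u + 2v = 16 and v = 0 → (4, 0)
  4u + 2v = 16 and u = 0 → (0, 8)

Vertices: (0, 0), (4, 0), (0, 8)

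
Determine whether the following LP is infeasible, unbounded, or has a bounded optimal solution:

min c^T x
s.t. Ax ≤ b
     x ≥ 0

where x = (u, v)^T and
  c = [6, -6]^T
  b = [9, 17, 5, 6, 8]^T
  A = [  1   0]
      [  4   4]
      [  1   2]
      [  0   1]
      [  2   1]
The point (0, 2.5) satisfies every constraint, so the LP is feasible; the constraints give u ≤ 9 and v ≤ 6, which with u, v ≥ 0 keep the feasible region inside a bounded box. A feasible, bounded LP attains a finite optimum at a vertex.

Evaluating z = 6u - 6v at each vertex:
  (0, 0): z = 0
  (4, 0): z = 24
  (3.75, 0.5): z = 19.5
  (3.5, 0.75): z = 16.5
  (0, 2.5): z = -15

Feasible with finite optimum z* = -15 at (0, 2.5).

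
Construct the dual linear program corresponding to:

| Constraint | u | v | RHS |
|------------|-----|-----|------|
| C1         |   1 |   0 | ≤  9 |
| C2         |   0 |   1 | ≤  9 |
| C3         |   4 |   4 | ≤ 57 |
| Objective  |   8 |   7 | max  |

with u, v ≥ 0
Minimize: z = 9y1 + 9y2 + 57y3

Subject to:
  C1: -y1 - 4y3 ≤ -8
  C2: -y2 - 4y3 ≤ -7
  y1, y2, y3 ≥ 0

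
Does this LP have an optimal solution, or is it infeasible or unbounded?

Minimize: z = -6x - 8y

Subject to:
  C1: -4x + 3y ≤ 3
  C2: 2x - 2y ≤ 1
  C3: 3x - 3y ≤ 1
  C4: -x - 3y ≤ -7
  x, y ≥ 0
Feasible point: (1, 2) satisfies every constraint, so the LP is feasible.
Direction d = (1, 1): for each constraint row a, a·d ≤ 0 —
  (-4)(1) + (3)(1) = -1 ≤ 0
  (2)(1) + (-2)(1) = 0 ≤ 0
  (3)(1) + (-3)(1) = 0 ≤ 0
  (-1)(1) + (-3)(1) = -4 ≤ 0
and d ≥ 0, so (1, 2) + t·d stays feasible for every t ≥ 0. Along this ray z = -6x - 8y changes by -14 per unit t, so z → −∞.

Unbounded: there is a feasible ray along which z → −∞.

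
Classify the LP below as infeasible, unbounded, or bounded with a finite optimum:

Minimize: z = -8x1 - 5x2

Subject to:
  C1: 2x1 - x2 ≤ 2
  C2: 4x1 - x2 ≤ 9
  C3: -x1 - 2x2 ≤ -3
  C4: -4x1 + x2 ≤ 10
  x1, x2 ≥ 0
Feasible point: (0, 2) satisfies every constraint, so the LP is feasible.
Direction d = (1, 4): for each constraint row a, a·d ≤ 0 —
  (2)(1) + (-1)(4) = -2 ≤ 0
  (4)(1) + (-1)(4) = 0 ≤ 0
  (-1)(1) + (-2)(4) = -9 ≤ 0
  (-4)(1) + (1)(4) = 0 ≤ 0
and d ≥ 0, so (0, 2) + t·d stays feasible for every t ≥ 0. Along this ray z = -8x1 - 5x2 changes by -28 per unit t, so z → −∞.

Unbounded: there is a feasible ray along which z → −∞.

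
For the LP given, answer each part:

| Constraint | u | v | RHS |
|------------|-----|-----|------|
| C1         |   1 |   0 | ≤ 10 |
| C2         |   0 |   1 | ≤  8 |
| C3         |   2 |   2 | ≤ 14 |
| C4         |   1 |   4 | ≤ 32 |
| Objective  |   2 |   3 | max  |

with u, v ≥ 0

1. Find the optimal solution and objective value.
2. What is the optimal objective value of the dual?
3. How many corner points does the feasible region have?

1. u = 0, v = 7, z = 21
2. 21 (by strong duality, equal to the primal optimum)
3. 3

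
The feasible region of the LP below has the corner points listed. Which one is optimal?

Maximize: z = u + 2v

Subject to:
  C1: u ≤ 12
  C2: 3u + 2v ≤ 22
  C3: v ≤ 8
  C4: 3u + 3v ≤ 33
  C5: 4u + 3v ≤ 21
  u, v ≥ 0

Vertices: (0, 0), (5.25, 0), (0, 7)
(0, 7) with z = 14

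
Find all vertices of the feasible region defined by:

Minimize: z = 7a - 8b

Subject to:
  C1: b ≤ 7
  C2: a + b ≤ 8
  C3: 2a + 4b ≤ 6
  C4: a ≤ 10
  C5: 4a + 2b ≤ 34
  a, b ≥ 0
Each vertex is the intersection of two constraint boundaries that also satisfies all remaining constraints:
  a = 0 and b = 0 → (0, 0)
  2a + 4b = 6 and b = 0 → (3, 0)
  2a + 4b = 6 and a = 0 → (0, 1.5)

Vertices: (0, 0), (3, 0), (0, 1.5)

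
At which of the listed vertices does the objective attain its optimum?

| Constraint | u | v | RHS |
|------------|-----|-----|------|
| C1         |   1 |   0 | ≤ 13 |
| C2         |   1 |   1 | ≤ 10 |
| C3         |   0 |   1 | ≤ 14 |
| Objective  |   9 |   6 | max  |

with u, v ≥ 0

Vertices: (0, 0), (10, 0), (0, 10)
(10, 0) with z = 90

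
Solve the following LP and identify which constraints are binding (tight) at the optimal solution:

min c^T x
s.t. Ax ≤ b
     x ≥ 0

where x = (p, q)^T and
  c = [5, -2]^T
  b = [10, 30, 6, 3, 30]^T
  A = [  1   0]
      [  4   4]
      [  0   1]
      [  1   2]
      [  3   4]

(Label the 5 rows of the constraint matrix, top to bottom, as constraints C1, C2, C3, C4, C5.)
Optimal: p = 0, q = 1.5
Binding: C4, p ≥ 0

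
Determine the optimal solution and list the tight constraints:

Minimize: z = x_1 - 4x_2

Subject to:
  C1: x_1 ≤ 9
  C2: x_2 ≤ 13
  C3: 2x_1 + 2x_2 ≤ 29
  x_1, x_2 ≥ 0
Optimal: x_1 = 0, x_2 = 13
Slack at optimum:
  C1: slack = 9
  C2: slack = 0 (binding)
  C3: slack = 3
  x_1 ≥ 0: x_1 = 0 (binding)
  x_2 ≥ 0: x_2 = 13
Binding constraints: C2, x_1 ≥ 0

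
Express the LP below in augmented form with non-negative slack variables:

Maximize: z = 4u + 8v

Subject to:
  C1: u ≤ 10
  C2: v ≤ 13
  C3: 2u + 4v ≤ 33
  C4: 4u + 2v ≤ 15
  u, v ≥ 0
max z = 4u + 8v

s.t.
  u + s1 = 10
  v + s2 = 13
  2u + 4v + s3 = 33
  4u + 2v + s4 = 15
  u, v, s1, s2, s3, s4 ≥ 0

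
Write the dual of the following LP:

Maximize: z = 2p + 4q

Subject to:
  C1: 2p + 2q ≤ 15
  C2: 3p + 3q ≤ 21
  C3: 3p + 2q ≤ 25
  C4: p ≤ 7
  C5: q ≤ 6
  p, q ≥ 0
Minimize: z = 15y1 + 21y2 + 25y3 + 7y4 + 6y5

Subject to:
  C1: -2y1 - 3y2 - 3y3 - y4 ≤ -2
  C2: -2y1 - 3y2 - 2y3 - y5 ≤ -4
  y1, y2, y3, y4, y5 ≥ 0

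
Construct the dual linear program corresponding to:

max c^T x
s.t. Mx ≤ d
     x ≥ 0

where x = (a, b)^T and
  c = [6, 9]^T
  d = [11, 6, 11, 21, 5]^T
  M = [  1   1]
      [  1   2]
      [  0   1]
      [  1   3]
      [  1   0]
Minimize: z = 11y1 + 6y2 + 11y3 + 21y4 + 5y5

Subject to:
  C1: -y1 - y2 - y4 - y5 ≤ -6
  C2: -y1 - 2y2 - y3 - 3y4 ≤ -9
  y1, y2, y3, y4, y5 ≥ 0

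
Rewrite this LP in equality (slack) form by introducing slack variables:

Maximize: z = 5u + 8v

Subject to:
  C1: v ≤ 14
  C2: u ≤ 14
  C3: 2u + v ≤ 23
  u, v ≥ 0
max z = 5u + 8v

s.t.
  v + s1 = 14
  u + s2 = 14
  2u + v + s3 = 23
  u, v, s1, s2, s3 ≥ 0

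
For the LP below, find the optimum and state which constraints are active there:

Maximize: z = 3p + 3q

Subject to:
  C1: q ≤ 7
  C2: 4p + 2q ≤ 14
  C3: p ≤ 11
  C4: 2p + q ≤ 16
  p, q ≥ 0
Optimal: p = 0, q = 7
Slack at optimum:
  C1: slack = 0 (binding)
  C2: slack = 0 (binding)
  C3: slack = 11
  C4: slack = 9
  p ≥ 0: p = 0 (binding)
  q ≥ 0: q = 7
Binding constraints: C1, C2, p ≥ 0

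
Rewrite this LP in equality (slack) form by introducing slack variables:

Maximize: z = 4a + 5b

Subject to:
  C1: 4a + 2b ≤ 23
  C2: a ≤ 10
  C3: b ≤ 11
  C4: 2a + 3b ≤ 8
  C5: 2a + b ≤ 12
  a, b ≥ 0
max z = 4a + 5b

s.t.
  4a + 2b + s1 = 23
  a + s2 = 10
  b + s3 = 11
  2a + 3b + s4 = 8
  2a + b + s5 = 12
  a, b, s1, s2, s3, s4, s5 ≥ 0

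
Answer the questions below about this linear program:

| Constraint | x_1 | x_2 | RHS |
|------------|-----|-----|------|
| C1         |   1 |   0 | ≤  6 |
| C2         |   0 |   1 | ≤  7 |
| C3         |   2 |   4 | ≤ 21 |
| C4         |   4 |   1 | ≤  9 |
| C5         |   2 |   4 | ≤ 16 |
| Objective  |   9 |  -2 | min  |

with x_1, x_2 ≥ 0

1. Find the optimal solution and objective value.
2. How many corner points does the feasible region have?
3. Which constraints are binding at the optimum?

1. x_1 = 0, x_2 = 4, z = -8
2. 4
3. C5, x_1 ≥ 0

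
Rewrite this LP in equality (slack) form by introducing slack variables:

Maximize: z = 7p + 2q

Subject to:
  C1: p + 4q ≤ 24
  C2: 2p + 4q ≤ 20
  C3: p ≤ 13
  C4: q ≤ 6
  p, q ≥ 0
max z = 7p + 2q

s.t.
  p + 4q + s1 = 24
  2p + 4q + s2 = 20
  p + s3 = 13
  q + s4 = 6
  p, q, s1, s2, s3, s4 ≥ 0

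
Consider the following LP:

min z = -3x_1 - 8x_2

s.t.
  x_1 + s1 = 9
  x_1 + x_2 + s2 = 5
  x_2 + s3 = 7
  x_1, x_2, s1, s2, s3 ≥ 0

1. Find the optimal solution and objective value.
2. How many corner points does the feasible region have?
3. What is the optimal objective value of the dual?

1. x_1 = 0, x_2 = 5, z = -40
2. 3
3. -40 (by strong duality, equal to the primal optimum)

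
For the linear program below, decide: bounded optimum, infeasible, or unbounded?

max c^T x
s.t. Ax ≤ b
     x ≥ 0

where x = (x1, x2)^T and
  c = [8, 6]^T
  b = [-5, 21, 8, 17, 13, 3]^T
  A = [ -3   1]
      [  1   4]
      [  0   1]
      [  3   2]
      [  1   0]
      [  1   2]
The point (3, 0) satisfies every constraint, so the LP is feasible; the constraints give x1 ≤ 13 and x2 ≤ 8, which with x1, x2 ≥ 0 keep the feasible region inside a bounded box. A feasible, bounded LP attains a finite optimum at a vertex.

Evaluating z = 8x1 + 6x2 at each vertex:
  (1.667, 0): z = 13.33
  (3, 0): z = 24
  (1.857, 0.5714): z = 18.29

Bounded optimum: z* = 24 at (3, 0).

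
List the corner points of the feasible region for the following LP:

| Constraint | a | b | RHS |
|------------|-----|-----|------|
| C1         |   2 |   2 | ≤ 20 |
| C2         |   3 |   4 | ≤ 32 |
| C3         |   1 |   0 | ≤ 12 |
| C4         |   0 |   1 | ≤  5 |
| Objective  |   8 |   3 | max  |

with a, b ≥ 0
Each vertex is the intersection of two constraint boundaries that also satisfies all remaining constraints:
  a = 0 and b = 0 → (0, 0)
  2a + 2b = 20 and b = 0 → (10, 0)
  2a + 2b = 20 and 3a + 4b = 32 → (8, 2)
  3a + 4b = 32 and b = 5 → (4, 5)
  b = 5 and a = 0 → (0, 5)

Vertices: (0, 0), (10, 0), (8, 2), (4, 5), (0, 5)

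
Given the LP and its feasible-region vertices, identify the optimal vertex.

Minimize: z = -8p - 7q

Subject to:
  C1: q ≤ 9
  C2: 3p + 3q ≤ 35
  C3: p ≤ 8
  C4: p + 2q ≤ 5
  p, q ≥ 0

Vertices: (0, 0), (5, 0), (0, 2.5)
(5, 0) with z = -40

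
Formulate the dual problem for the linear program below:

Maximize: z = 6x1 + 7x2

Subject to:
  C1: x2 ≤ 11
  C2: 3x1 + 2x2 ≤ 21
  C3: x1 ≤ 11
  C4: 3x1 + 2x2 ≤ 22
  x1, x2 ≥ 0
Minimize: z = 11y1 + 21y2 + 11y3 + 22y4

Subject to:
  C1: -3y2 - y3 - 3y4 ≤ -6
  C2: -y1 - 2y2 - 2y4 ≤ -7
  y1, y2, y3, y4 ≥ 0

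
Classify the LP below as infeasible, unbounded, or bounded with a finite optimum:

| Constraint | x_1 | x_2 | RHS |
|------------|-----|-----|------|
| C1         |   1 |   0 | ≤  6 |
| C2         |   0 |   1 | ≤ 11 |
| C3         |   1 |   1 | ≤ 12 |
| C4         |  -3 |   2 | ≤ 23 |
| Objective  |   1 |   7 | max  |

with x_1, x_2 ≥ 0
The point (1, 11) satisfies every constraint, so the LP is feasible; the constraints give x_1 ≤ 6 and x_2 ≤ 11, which with x_1, x_2 ≥ 0 keep the feasible region inside a bounded box. A feasible, bounded LP attains a finite optimum at a vertex.

Evaluating z = x_1 + 7x_2 at each vertex:
  (0, 0): z = 0
  (6, 0): z = 6
  (6, 6): z = 48
  (1, 11): z = 78
  (0, 11): z = 77

The LP has an optimal solution: (1, 11) with z = 78.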